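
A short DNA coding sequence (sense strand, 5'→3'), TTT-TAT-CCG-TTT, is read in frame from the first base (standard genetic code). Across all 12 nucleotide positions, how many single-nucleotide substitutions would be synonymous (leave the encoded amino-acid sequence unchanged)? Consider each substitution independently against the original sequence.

Codon 1 (TTT, Phe): 1 synonymous substitution.
Codon 2 (TAT, Tyr): 1 synonymous substitution.
Codon 3 (CCG, Pro): 3 synonymous substitutions.
Codon 4 (TTT, Phe): 1 synonymous substitution.
Total: 1 + 1 + 3 + 1 = 6.

6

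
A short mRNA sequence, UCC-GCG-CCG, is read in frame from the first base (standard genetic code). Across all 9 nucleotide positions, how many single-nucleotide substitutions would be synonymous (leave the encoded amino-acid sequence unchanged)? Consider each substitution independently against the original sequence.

Codon 1 (UCC, Ser): 3 synonymous substitutions.
Codon 2 (GCG, Ala): 3 synonymous substitutions.
Codon 3 (CCG, Pro): 3 synonymous substitutions.
Total: 3 + 3 + 3 = 9.

9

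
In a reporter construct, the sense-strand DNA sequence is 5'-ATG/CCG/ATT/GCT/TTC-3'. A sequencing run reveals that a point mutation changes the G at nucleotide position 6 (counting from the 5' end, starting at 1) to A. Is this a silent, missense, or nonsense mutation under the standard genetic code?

silent

Position 6 falls in codon 2: CCG → Pro.
After the substitution the codon is CCA → Pro.
Both encode Pro, so the change is synonymous.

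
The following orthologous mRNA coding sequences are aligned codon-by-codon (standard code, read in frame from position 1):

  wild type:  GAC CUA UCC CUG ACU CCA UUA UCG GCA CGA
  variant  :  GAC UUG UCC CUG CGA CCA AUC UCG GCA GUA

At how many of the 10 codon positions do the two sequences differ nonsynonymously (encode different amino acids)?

3

Codon 1: GAC Asp / GAC Asp — identical.
Codon 2: CUA Leu / UUG Leu — synonymous.
Codon 3: UCC Ser / UCC Ser — identical.
Codon 4: CUG Leu / CUG Leu — identical.
Codon 5: ACU Thr / CGA Arg — nonsynonymous.
Codon 6: CCA Pro / CCA Pro — identical.
Codon 7: UUA Leu / AUC Ile — nonsynonymous.
Codon 8: UCG Ser / UCG Ser — identical.
Codon 9: GCA Ala / GCA Ala — identical.
Codon 10: CGA Arg / GUA Val — nonsynonymous.
Nonsynonymous differences: 3.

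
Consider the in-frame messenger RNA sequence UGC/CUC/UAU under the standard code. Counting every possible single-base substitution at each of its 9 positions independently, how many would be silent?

5

Codon 1 (UGC, Cys): 1 synonymous substitution.
Codon 2 (CUC, Leu): 3 synonymous substitutions.
Codon 3 (UAU, Tyr): 1 synonymous substitution.
Total: 1 + 3 + 1 = 5.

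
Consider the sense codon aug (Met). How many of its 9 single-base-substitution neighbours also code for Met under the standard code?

0

Position 1: none → 0 synonymous.
Position 2: none → 0 synonymous.
Position 3: none → 0 synonymous.
Total: 0 + 0 + 0 = 0.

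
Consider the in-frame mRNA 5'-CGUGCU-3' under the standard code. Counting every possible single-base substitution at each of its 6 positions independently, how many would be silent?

6

Codon 1 (CGU, Arg): 3 synonymous substitutions.
Codon 2 (GCU, Ala): 3 synonymous substitutions.
Total: 3 + 3 = 6.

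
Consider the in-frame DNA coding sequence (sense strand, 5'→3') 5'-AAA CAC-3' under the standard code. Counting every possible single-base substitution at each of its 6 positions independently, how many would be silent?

Codon 1 (AAA, Lys): 1 synonymous substitution.
Codon 2 (CAC, His): 1 synonymous substitution.
Total: 1 + 1 = 2.

2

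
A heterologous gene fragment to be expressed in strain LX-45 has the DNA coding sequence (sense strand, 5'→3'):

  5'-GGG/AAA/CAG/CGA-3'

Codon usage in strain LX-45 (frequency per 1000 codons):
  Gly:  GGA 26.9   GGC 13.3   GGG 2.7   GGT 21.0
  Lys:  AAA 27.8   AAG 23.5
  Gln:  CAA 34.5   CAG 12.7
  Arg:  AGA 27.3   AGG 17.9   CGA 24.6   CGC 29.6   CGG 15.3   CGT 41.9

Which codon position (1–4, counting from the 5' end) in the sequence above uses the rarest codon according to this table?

Codon 1 GGG (Gly): 2.7 per 1000.
Codon 2 AAA (Lys): 27.8 per 1000.
Codon 3 CAG (Gln): 12.7 per 1000.
Codon 4 CGA (Arg): 24.6 per 1000.
Lowest frequency is 2.7 at codon 1.

1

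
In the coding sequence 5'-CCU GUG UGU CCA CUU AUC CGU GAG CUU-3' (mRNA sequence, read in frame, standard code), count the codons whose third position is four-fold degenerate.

6

Codon 1 CCU (Pro): third position 4-fold.
Codon 2 GUG (Val): third position 4-fold.
Codon 3 UGU (Cys): third position 2-fold.
Codon 4 CCA (Pro): third position 4-fold.
Codon 5 CUU (Leu): third position 4-fold.
Codon 6 AUC (Ile): third position 3-fold.
Codon 7 CGU (Arg): third position 4-fold.
Codon 8 GAG (Glu): third position 2-fold.
Codon 9 CUU (Leu): third position 4-fold.
Four-fold degenerate third positions: 6.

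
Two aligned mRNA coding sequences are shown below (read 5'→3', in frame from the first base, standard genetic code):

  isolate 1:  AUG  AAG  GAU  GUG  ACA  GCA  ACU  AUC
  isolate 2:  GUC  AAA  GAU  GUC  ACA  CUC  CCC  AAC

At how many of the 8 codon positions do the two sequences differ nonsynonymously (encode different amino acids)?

Codon 1: AUG Met / GUC Val — nonsynonymous.
Codon 2: AAG Lys / AAA Lys — synonymous.
Codon 3: GAU Asp / GAU Asp — identical.
Codon 4: GUG Val / GUC Val — synonymous.
Codon 5: ACA Thr / ACA Thr — identical.
Codon 6: GCA Ala / CUC Leu — nonsynonymous.
Codon 7: ACU Thr / CCC Pro — nonsynonymous.
Codon 8: AUC Ile / AAC Asn — nonsynonymous.
Nonsynonymous differences: 4.

4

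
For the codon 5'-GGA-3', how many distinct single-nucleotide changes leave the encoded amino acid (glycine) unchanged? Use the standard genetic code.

Position 1: none → 0 synonymous.
Position 2: none → 0 synonymous.
Position 3: GGT, GGC, GGG → 3 synonymous.
Total: 0 + 0 + 3 = 3.

3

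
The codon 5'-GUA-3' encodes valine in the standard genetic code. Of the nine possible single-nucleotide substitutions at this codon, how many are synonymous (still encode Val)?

3

Position 1: none → 0 synonymous.
Position 2: none → 0 synonymous.
Position 3: GUU, GUC, GUG → 3 synonymous.
Total: 0 + 0 + 3 = 3.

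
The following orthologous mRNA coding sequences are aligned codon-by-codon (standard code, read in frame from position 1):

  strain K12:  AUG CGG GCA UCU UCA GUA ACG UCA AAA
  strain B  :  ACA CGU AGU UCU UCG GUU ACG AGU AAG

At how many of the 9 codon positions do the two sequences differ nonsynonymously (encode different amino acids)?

2

Codon 1: AUG Met / ACA Thr — nonsynonymous.
Codon 2: CGG Arg / CGU Arg — synonymous.
Codon 3: GCA Ala / AGU Ser — nonsynonymous.
Codon 4: UCU Ser / UCU Ser — identical.
Codon 5: UCA Ser / UCG Ser — synonymous.
Codon 6: GUA Val / GUU Val — synonymous.
Codon 7: ACG Thr / ACG Thr — identical.
Codon 8: UCA Ser / AGU Ser — synonymous.
Codon 9: AAA Lys / AAG Lys — synonymous.
Nonsynonymous differences: 2.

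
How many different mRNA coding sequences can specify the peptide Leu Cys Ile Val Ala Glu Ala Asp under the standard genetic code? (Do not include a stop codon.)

Leu: 6 codons.
Cys: 2 codons.
Ile: 3 codons.
Val: 4 codons.
Ala: 4 codons.
Glu: 2 codons.
Ala: 4 codons.
Asp: 2 codons.
6 × 2 × 3 × 4 × 4 × 2 × 4 × 2 = 9216.

9216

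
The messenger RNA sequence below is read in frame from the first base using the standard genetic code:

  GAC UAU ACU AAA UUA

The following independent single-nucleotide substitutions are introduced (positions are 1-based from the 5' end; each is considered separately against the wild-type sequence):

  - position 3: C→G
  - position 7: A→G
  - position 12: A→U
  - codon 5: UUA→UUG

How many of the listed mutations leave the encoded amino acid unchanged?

Codon 1: GAC (Asp) → GAG (Glu) — missense.
Codon 3: ACU (Thr) → GCU (Ala) — missense.
Codon 4: AAA (Lys) → AAU (Asn) — missense.
Codon 5: UUA (Leu) → UUG (Leu) — synonymous.
Synonymous: 1 of 4.

1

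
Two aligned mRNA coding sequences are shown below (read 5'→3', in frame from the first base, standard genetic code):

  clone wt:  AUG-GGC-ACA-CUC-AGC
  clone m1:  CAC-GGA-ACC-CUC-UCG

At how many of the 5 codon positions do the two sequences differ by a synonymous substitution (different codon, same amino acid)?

Codon 1: AUG Met / CAC His — nonsynonymous.
Codon 2: GGC Gly / GGA Gly — synonymous.
Codon 3: ACA Thr / ACC Thr — synonymous.
Codon 4: CUC Leu / CUC Leu — identical.
Codon 5: AGC Ser / UCG Ser — synonymous.
Synonymous differences: 3.

3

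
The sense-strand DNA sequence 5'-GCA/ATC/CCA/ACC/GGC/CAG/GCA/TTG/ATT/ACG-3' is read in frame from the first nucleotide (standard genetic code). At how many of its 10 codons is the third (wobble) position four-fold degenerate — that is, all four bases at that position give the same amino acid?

Codon 1 GCA (Ala): third position 4-fold.
Codon 2 ATC (Ile): third position 3-fold.
Codon 3 CCA (Pro): third position 4-fold.
Codon 4 ACC (Thr): third position 4-fold.
Codon 5 GGC (Gly): third position 4-fold.
Codon 6 CAG (Gln): third position 2-fold.
Codon 7 GCA (Ala): third position 4-fold.
Codon 8 TTG (Leu): third position 2-fold.
Codon 9 ATT (Ile): third position 3-fold.
Codon 10 ACG (Thr): third position 4-fold.
Four-fold degenerate third positions: 6.

6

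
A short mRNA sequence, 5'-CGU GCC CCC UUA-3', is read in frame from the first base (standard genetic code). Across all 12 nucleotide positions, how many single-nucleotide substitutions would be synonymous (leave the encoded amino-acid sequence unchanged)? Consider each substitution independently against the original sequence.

Codon 1 (CGU, Arg): 3 synonymous substitutions.
Codon 2 (GCC, Ala): 3 synonymous substitutions.
Codon 3 (CCC, Pro): 3 synonymous substitutions.
Codon 4 (UUA, Leu): 2 synonymous substitutions.
Total: 3 + 3 + 3 + 2 = 11.

11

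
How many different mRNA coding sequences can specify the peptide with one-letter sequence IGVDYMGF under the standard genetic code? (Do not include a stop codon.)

1536

Ile: 3 codons.
Gly: 4 codons.
Val: 4 codons.
Asp: 2 codons.
Tyr: 2 codons.
Met: 1 codon.
Gly: 4 codons.
Phe: 2 codons.
3 × 4 × 4 × 2 × 2 × 1 × 4 × 2 = 1536.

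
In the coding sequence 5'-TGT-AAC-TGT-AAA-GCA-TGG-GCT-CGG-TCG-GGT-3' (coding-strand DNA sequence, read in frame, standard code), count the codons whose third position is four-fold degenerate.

5

Codon 1 TGT (Cys): third position 2-fold.
Codon 2 AAC (Asn): third position 2-fold.
Codon 3 TGT (Cys): third position 2-fold.
Codon 4 AAA (Lys): third position 2-fold.
Codon 5 GCA (Ala): third position 4-fold.
Codon 6 TGG (Trp): third position 1-fold.
Codon 7 GCT (Ala): third position 4-fold.
Codon 8 CGG (Arg): third position 4-fold.
Codon 9 TCG (Ser): third position 4-fold.
Codon 10 GGT (Gly): third position 4-fold.
Four-fold degenerate third positions: 5.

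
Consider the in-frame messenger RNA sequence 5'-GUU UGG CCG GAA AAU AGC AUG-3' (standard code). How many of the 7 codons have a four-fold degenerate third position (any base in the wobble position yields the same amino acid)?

Codon 1 GUU (Val): third position 4-fold.
Codon 2 UGG (Trp): third position 1-fold.
Codon 3 CCG (Pro): third position 4-fold.
Codon 4 GAA (Glu): third position 2-fold.
Codon 5 AAU (Asn): third position 2-fold.
Codon 6 AGC (Ser): third position 2-fold.
Codon 7 AUG (Met): third position 1-fold.
Four-fold degenerate third positions: 2.

2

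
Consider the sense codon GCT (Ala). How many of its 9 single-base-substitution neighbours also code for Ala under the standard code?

Position 1: none → 0 synonymous.
Position 2: none → 0 synonymous.
Position 3: GCC, GCA, GCG → 3 synonymous.
Total: 0 + 0 + 3 = 3.

3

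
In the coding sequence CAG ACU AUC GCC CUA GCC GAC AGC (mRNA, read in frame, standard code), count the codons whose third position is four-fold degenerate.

Codon 1 CAG (Gln): third position 2-fold.
Codon 2 ACU (Thr): third position 4-fold.
Codon 3 AUC (Ile): third position 3-fold.
Codon 4 GCC (Ala): third position 4-fold.
Codon 5 CUA (Leu): third position 4-fold.
Codon 6 GCC (Ala): third position 4-fold.
Codon 7 GAC (Asp): third position 2-fold.
Codon 8 AGC (Ser): third position 2-fold.
Four-fold degenerate third positions: 4.

4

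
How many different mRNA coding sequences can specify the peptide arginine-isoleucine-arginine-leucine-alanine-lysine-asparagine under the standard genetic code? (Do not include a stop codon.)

Arg: 6 codons.
Ile: 3 codons.
Arg: 6 codons.
Leu: 6 codons.
Ala: 4 codons.
Lys: 2 codons.
Asn: 2 codons.
6 × 3 × 6 × 6 × 4 × 2 × 2 = 10368.

10368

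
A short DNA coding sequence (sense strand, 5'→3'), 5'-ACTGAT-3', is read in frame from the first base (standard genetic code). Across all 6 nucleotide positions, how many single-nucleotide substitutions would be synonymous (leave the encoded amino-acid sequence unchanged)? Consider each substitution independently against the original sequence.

4

Codon 1 (ACT, Thr): 3 synonymous substitutions.
Codon 2 (GAT, Asp): 1 synonymous substitution.
Total: 3 + 1 = 4.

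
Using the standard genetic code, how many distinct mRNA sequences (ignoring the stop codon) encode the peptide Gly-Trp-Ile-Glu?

Gly: 4 codons.
Trp: 1 codon.
Ile: 3 codons.
Glu: 2 codons.
4 × 1 × 3 × 2 = 24.

24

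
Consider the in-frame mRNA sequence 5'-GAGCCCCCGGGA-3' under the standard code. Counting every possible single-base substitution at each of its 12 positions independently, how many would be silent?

10

Codon 1 (GAG, Glu): 1 synonymous substitution.
Codon 2 (CCC, Pro): 3 synonymous substitutions.
Codon 3 (CCG, Pro): 3 synonymous substitutions.
Codon 4 (GGA, Gly): 3 synonymous substitutions.
Total: 1 + 3 + 3 + 3 = 10.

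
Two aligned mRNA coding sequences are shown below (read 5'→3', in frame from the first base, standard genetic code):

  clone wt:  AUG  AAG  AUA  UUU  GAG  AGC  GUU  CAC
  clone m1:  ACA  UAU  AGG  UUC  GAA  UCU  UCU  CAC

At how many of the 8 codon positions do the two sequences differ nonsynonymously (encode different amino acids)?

4

Codon 1: AUG Met / ACA Thr — nonsynonymous.
Codon 2: AAG Lys / UAU Tyr — nonsynonymous.
Codon 3: AUA Ile / AGG Arg — nonsynonymous.
Codon 4: UUU Phe / UUC Phe — synonymous.
Codon 5: GAG Glu / GAA Glu — synonymous.
Codon 6: AGC Ser / UCU Ser — synonymous.
Codon 7: GUU Val / UCU Ser — nonsynonymous.
Codon 8: CAC His / CAC His — identical.
Nonsynonymous differences: 4.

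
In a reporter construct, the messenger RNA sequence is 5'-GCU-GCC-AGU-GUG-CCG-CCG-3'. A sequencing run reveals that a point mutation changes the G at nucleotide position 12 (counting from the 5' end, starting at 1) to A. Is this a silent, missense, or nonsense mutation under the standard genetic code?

Position 12 falls in codon 4: GUG → Val.
After the substitution the codon is GUA → Val.
Both encode Val, so the change is synonymous.

silent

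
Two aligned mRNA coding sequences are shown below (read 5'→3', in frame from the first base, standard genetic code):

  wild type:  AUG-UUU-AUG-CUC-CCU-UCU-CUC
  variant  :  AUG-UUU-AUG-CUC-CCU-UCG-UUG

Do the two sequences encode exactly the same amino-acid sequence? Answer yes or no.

Codon 1: AUG Met / AUG Met — identical.
Codon 2: UUU Phe / UUU Phe — identical.
Codon 3: AUG Met / AUG Met — identical.
Codon 4: CUC Leu / CUC Leu — identical.
Codon 5: CCU Pro / CCU Pro — identical.
Codon 6: UCU Ser / UCG Ser — synonymous.
Codon 7: CUC Leu / UUG Leu — synonymous.
Nonsynonymous differences: 0 → same protein.

yes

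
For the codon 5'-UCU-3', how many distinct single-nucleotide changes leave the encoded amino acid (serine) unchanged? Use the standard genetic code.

Position 1: none → 0 synonymous.
Position 2: none → 0 synonymous.
Position 3: UCC, UCA, UCG → 3 synonymous.
Total: 0 + 0 + 3 = 3.

3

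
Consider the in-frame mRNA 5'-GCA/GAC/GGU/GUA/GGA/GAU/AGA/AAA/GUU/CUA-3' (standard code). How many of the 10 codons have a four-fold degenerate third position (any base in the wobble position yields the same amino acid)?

Codon 1 GCA (Ala): third position 4-fold.
Codon 2 GAC (Asp): third position 2-fold.
Codon 3 GGU (Gly): third position 4-fold.
Codon 4 GUA (Val): third position 4-fold.
Codon 5 GGA (Gly): third position 4-fold.
Codon 6 GAU (Asp): third position 2-fold.
Codon 7 AGA (Arg): third position 2-fold.
Codon 8 AAA (Lys): third position 2-fold.
Codon 9 GUU (Val): third position 4-fold.
Codon 10 CUA (Leu): third position 4-fold.
Four-fold degenerate third positions: 6.

6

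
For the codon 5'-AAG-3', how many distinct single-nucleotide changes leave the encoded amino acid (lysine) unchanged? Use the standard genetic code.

Position 1: none → 0 synonymous.
Position 2: none → 0 synonymous.
Position 3: AAA → 1 synonymous.
Total: 0 + 0 + 1 = 1.

1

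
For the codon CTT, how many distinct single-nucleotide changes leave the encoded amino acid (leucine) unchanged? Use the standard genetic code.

3

Position 1: none → 0 synonymous.
Position 2: none → 0 synonymous.
Position 3: CTC, CTA, CTG → 3 synonymous.
Total: 0 + 0 + 3 = 3.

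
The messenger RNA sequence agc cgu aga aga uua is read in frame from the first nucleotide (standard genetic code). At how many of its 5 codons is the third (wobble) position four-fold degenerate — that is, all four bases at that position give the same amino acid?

1

Codon 1 AGC (Ser): third position 2-fold.
Codon 2 CGU (Arg): third position 4-fold.
Codon 3 AGA (Arg): third position 2-fold.
Codon 4 AGA (Arg): third position 2-fold.
Codon 5 UUA (Leu): third position 2-fold.
Four-fold degenerate third positions: 1.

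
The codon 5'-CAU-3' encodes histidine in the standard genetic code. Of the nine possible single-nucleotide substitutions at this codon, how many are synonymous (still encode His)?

1

Position 1: none → 0 synonymous.
Position 2: none → 0 synonymous.
Position 3: CAC → 1 synonymous.
Total: 0 + 0 + 1 = 1.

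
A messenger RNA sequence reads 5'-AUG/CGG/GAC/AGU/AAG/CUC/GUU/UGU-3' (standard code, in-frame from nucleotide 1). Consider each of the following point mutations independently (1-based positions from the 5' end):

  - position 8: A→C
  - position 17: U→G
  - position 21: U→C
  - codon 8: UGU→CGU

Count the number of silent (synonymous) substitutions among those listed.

Codon 3: GAC (Asp) → GCC (Ala) — missense.
Codon 6: CUC (Leu) → CGC (Arg) — missense.
Codon 7: GUU (Val) → GUC (Val) — synonymous.
Codon 8: UGU (Cys) → CGU (Arg) — missense.
Synonymous: 1 of 4.

1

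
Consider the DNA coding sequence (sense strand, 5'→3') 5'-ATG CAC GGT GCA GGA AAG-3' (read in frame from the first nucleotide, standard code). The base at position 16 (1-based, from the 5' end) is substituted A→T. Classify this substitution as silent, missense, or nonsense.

nonsense

Position 16 falls in codon 6: AAG → Lys.
After the substitution the codon is TAG → Stop.
The new codon is a stop codon, so this is a nonsense mutation.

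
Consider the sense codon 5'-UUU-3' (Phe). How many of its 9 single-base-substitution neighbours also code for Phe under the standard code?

Position 1: none → 0 synonymous.
Position 2: none → 0 synonymous.
Position 3: UUC → 1 synonymous.
Total: 0 + 0 + 1 = 1.

1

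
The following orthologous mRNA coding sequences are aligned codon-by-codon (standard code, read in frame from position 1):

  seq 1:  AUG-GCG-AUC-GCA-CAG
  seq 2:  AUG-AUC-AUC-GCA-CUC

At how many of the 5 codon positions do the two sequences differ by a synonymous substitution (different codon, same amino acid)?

0

Codon 1: AUG Met / AUG Met — identical.
Codon 2: GCG Ala / AUC Ile — nonsynonymous.
Codon 3: AUC Ile / AUC Ile — identical.
Codon 4: GCA Ala / GCA Ala — identical.
Codon 5: CAG Gln / CUC Leu — nonsynonymous.
Synonymous differences: 0.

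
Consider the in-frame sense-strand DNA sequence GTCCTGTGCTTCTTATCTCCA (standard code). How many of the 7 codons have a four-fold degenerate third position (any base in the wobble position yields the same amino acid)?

Codon 1 GTC (Val): third position 4-fold.
Codon 2 CTG (Leu): third position 4-fold.
Codon 3 TGC (Cys): third position 2-fold.
Codon 4 TTC (Phe): third position 2-fold.
Codon 5 TTA (Leu): third position 2-fold.
Codon 6 TCT (Ser): third position 4-fold.
Codon 7 CCA (Pro): third position 4-fold.
Four-fold degenerate third positions: 4.

4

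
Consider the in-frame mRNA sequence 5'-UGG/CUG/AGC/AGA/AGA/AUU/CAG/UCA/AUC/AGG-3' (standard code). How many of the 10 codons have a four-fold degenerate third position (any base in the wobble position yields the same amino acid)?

2

Codon 1 UGG (Trp): third position 1-fold.
Codon 2 CUG (Leu): third position 4-fold.
Codon 3 AGC (Ser): third position 2-fold.
Codon 4 AGA (Arg): third position 2-fold.
Codon 5 AGA (Arg): third position 2-fold.
Codon 6 AUU (Ile): third position 3-fold.
Codon 7 CAG (Gln): third position 2-fold.
Codon 8 UCA (Ser): third position 4-fold.
Codon 9 AUC (Ile): third position 3-fold.
Codon 10 AGG (Arg): third position 2-fold.
Four-fold degenerate third positions: 2.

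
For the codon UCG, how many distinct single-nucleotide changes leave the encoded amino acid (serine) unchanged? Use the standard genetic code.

3

Position 1: none → 0 synonymous.
Position 2: none → 0 synonymous.
Position 3: UCU, UCC, UCA → 3 synonymous.
Total: 0 + 0 + 3 = 3.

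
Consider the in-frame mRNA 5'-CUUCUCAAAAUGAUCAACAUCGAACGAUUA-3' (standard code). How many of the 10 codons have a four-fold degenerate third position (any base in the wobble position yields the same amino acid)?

3

Codon 1 CUU (Leu): third position 4-fold.
Codon 2 CUC (Leu): third position 4-fold.
Codon 3 AAA (Lys): third position 2-fold.
Codon 4 AUG (Met): third position 1-fold.
Codon 5 AUC (Ile): third position 3-fold.
Codon 6 AAC (Asn): third position 2-fold.
Codon 7 AUC (Ile): third position 3-fold.
Codon 8 GAA (Glu): third position 2-fold.
Codon 9 CGA (Arg): third position 4-fold.
Codon 10 UUA (Leu): third position 2-fold.
Four-fold degenerate third positions: 3.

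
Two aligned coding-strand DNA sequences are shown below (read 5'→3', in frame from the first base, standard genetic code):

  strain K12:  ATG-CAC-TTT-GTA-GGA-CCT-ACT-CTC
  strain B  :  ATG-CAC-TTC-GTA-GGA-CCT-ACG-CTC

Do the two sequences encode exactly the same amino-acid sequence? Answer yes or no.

Codon 1: ATG Met / ATG Met — identical.
Codon 2: CAC His / CAC His — identical.
Codon 3: TTT Phe / TTC Phe — synonymous.
Codon 4: GTA Val / GTA Val — identical.
Codon 5: GGA Gly / GGA Gly — identical.
Codon 6: CCT Pro / CCT Pro — identical.
Codon 7: ACT Thr / ACG Thr — synonymous.
Codon 8: CTC Leu / CTC Leu — identical.
Nonsynonymous differences: 0 → same protein.

yes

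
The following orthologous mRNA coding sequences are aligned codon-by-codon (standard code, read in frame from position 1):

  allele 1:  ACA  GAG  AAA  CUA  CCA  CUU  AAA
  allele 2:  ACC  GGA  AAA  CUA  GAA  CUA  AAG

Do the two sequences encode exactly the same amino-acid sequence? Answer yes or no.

Codon 1: ACA Thr / ACC Thr — synonymous.
Codon 2: GAG Glu / GGA Gly — nonsynonymous.
Codon 3: AAA Lys / AAA Lys — identical.
Codon 4: CUA Leu / CUA Leu — identical.
Codon 5: CCA Pro / GAA Glu — nonsynonymous.
Codon 6: CUU Leu / CUA Leu — synonymous.
Codon 7: AAA Lys / AAG Lys — synonymous.
Nonsynonymous differences: 2 → different protein.

no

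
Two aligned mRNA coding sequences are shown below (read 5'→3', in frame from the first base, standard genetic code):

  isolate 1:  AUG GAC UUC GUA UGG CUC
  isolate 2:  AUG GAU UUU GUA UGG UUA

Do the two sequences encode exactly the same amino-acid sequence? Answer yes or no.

yes

Codon 1: AUG Met / AUG Met — identical.
Codon 2: GAC Asp / GAU Asp — synonymous.
Codon 3: UUC Phe / UUU Phe — synonymous.
Codon 4: GUA Val / GUA Val — identical.
Codon 5: UGG Trp / UGG Trp — identical.
Codon 6: CUC Leu / UUA Leu — synonymous.
Nonsynonymous differences: 0 → same protein.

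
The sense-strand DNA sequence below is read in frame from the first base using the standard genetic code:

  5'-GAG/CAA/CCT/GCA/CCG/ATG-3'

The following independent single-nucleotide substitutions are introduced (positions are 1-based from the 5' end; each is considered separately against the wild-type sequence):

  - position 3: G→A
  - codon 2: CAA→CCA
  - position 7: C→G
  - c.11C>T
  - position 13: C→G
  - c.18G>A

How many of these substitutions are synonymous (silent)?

1

Codon 1: GAG (Glu) → GAA (Glu) — synonymous.
Codon 2: CAA (Gln) → CCA (Pro) — missense.
Codon 3: CCT (Pro) → GCT (Ala) — missense.
Codon 4: GCA (Ala) → GTA (Val) — missense.
Codon 5: CCG (Pro) → GCG (Ala) — missense.
Codon 6: ATG (Met) → ATA (Ile) — missense.
Synonymous: 1 of 6.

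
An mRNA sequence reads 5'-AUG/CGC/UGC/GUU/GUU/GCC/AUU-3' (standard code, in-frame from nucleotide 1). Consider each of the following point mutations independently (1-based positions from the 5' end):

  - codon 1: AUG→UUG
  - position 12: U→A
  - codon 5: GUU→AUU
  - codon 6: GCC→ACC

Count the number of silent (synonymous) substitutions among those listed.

1

Codon 1: AUG (Met) → UUG (Leu) — missense.
Codon 4: GUU (Val) → GUA (Val) — synonymous.
Codon 5: GUU (Val) → AUU (Ile) — missense.
Codon 6: GCC (Ala) → ACC (Thr) — missense.
Synonymous: 1 of 4.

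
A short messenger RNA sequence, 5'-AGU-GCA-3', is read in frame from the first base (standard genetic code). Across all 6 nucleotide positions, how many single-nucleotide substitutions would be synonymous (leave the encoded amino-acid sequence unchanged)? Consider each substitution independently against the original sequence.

4

Codon 1 (AGU, Ser): 1 synonymous substitution.
Codon 2 (GCA, Ala): 3 synonymous substitutions.
Total: 1 + 3 = 4.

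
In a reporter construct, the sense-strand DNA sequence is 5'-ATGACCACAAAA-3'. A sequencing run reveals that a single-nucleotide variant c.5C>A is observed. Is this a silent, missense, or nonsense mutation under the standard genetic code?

Position 5 falls in codon 2: ACC → Thr.
After the substitution the codon is AAC → Asn.
Thr ≠ Asn, so this is a missense mutation.

missense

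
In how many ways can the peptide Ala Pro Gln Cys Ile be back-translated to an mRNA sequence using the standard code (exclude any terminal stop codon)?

192

Ala: 4 codons.
Pro: 4 codons.
Gln: 2 codons.
Cys: 2 codons.
Ile: 3 codons.
4 × 4 × 2 × 2 × 3 = 192.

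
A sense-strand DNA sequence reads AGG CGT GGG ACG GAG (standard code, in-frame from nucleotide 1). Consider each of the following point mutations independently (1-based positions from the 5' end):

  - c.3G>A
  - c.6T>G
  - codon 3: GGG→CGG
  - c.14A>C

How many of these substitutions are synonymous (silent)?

Codon 1: AGG (Arg) → AGA (Arg) — synonymous.
Codon 2: CGT (Arg) → CGG (Arg) — synonymous.
Codon 3: GGG (Gly) → CGG (Arg) — missense.
Codon 5: GAG (Glu) → GCG (Ala) — missense.
Synonymous: 2 of 4.

2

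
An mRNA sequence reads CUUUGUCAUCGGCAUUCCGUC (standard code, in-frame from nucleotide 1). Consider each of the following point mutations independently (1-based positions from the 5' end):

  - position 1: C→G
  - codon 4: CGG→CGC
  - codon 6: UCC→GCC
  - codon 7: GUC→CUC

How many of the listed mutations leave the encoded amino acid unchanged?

1

Codon 1: CUU (Leu) → GUU (Val) — missense.
Codon 4: CGG (Arg) → CGC (Arg) — synonymous.
Codon 6: UCC (Ser) → GCC (Ala) — missense.
Codon 7: GUC (Val) → CUC (Leu) — missense.
Synonymous: 1 of 4.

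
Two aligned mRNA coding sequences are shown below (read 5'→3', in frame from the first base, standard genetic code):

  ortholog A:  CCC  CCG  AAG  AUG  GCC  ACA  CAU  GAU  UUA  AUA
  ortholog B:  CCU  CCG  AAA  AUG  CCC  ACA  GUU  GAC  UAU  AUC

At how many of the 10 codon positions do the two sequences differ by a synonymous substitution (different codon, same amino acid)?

Codon 1: CCC Pro / CCU Pro — synonymous.
Codon 2: CCG Pro / CCG Pro — identical.
Codon 3: AAG Lys / AAA Lys — synonymous.
Codon 4: AUG Met / AUG Met — identical.
Codon 5: GCC Ala / CCC Pro — nonsynonymous.
Codon 6: ACA Thr / ACA Thr — identical.
Codon 7: CAU His / GUU Val — nonsynonymous.
Codon 8: GAU Asp / GAC Asp — synonymous.
Codon 9: UUA Leu / UAU Tyr — nonsynonymous.
Codon 10: AUA Ile / AUC Ile — synonymous.
Synonymous differences: 4.

4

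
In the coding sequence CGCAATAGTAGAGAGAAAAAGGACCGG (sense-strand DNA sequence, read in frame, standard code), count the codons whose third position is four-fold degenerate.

Codon 1 CGC (Arg): third position 4-fold.
Codon 2 AAT (Asn): third position 2-fold.
Codon 3 AGT (Ser): third position 2-fold.
Codon 4 AGA (Arg): third position 2-fold.
Codon 5 GAG (Glu): third position 2-fold.
Codon 6 AAA (Lys): third position 2-fold.
Codon 7 AAG (Lys): third position 2-fold.
Codon 8 GAC (Asp): third position 2-fold.
Codon 9 CGG (Arg): third position 4-fold.
Four-fold degenerate third positions: 2.

2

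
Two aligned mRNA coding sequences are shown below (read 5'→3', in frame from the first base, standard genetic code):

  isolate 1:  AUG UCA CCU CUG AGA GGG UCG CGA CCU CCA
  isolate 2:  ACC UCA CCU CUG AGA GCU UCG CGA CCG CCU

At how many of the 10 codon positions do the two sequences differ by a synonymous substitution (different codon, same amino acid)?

2

Codon 1: AUG Met / ACC Thr — nonsynonymous.
Codon 2: UCA Ser / UCA Ser — identical.
Codon 3: CCU Pro / CCU Pro — identical.
Codon 4: CUG Leu / CUG Leu — identical.
Codon 5: AGA Arg / AGA Arg — identical.
Codon 6: GGG Gly / GCU Ala — nonsynonymous.
Codon 7: UCG Ser / UCG Ser — identical.
Codon 8: CGA Arg / CGA Arg — identical.
Codon 9: CCU Pro / CCG Pro — synonymous.
Codon 10: CCA Pro / CCU Pro — synonymous.
Synonymous differences: 2.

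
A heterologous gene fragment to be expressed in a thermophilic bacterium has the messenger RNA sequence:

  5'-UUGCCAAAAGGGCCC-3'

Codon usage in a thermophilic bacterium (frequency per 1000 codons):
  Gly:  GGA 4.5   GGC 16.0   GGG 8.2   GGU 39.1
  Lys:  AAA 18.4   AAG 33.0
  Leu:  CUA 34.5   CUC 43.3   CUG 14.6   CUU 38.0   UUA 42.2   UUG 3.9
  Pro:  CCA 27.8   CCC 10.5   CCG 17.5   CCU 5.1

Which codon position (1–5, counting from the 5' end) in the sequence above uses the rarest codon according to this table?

Codon 1 UUG (Leu): 3.9 per 1000.
Codon 2 CCA (Pro): 27.8 per 1000.
Codon 3 AAA (Lys): 18.4 per 1000.
Codon 4 GGG (Gly): 8.2 per 1000.
Codon 5 CCC (Pro): 10.5 per 1000.
Lowest frequency is 3.9 at codon 1.

1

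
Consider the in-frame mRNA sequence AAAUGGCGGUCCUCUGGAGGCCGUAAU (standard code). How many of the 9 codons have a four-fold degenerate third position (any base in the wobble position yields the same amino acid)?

6

Codon 1 AAA (Lys): third position 2-fold.
Codon 2 UGG (Trp): third position 1-fold.
Codon 3 CGG (Arg): third position 4-fold.
Codon 4 UCC (Ser): third position 4-fold.
Codon 5 UCU (Ser): third position 4-fold.
Codon 6 GGA (Gly): third position 4-fold.
Codon 7 GGC (Gly): third position 4-fold.
Codon 8 CGU (Arg): third position 4-fold.
Codon 9 AAU (Asn): third position 2-fold.
Four-fold degenerate third positions: 6.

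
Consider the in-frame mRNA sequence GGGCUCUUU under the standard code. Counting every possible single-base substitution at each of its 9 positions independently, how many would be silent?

Codon 1 (GGG, Gly): 3 synonymous substitutions.
Codon 2 (CUC, Leu): 3 synonymous substitutions.
Codon 3 (UUU, Phe): 1 synonymous substitution.
Total: 3 + 3 + 1 = 7.

7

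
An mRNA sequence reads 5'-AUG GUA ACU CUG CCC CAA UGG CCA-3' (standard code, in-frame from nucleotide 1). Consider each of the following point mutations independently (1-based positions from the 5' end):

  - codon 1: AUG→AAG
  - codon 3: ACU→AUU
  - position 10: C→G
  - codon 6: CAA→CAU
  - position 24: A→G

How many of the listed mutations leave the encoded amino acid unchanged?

Codon 1: AUG (Met) → AAG (Lys) — missense.
Codon 3: ACU (Thr) → AUU (Ile) — missense.
Codon 4: CUG (Leu) → GUG (Val) — missense.
Codon 6: CAA (Gln) → CAU (His) — missense.
Codon 8: CCA (Pro) → CCG (Pro) — synonymous.
Synonymous: 1 of 5.

1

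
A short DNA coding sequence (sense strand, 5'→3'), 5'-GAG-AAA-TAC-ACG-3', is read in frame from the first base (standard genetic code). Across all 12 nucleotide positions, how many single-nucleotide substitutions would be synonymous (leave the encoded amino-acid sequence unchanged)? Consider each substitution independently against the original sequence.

Codon 1 (GAG, Glu): 1 synonymous substitution.
Codon 2 (AAA, Lys): 1 synonymous substitution.
Codon 3 (TAC, Tyr): 1 synonymous substitution.
Codon 4 (ACG, Thr): 3 synonymous substitutions.
Total: 1 + 1 + 1 + 3 = 6.

6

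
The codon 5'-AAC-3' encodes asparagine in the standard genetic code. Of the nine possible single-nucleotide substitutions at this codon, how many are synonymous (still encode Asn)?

Position 1: none → 0 synonymous.
Position 2: none → 0 synonymous.
Position 3: AAT → 1 synonymous.
Total: 0 + 0 + 1 = 1.

1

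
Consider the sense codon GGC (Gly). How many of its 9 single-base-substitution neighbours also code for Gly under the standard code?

Position 1: none → 0 synonymous.
Position 2: none → 0 synonymous.
Position 3: GGU, GGA, GGG → 3 synonymous.
Total: 0 + 0 + 3 = 3.

3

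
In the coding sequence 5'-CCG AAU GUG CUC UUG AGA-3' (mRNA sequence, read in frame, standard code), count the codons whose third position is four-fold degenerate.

Codon 1 CCG (Pro): third position 4-fold.
Codon 2 AAU (Asn): third position 2-fold.
Codon 3 GUG (Val): third position 4-fold.
Codon 4 CUC (Leu): third position 4-fold.
Codon 5 UUG (Leu): third position 2-fold.
Codon 6 AGA (Arg): third position 2-fold.
Four-fold degenerate third positions: 3.

3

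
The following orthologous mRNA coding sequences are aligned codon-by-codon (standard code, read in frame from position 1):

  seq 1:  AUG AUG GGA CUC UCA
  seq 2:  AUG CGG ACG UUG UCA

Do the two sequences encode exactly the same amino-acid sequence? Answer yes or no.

Codon 1: AUG Met / AUG Met — identical.
Codon 2: AUG Met / CGG Arg — nonsynonymous.
Codon 3: GGA Gly / ACG Thr — nonsynonymous.
Codon 4: CUC Leu / UUG Leu — synonymous.
Codon 5: UCA Ser / UCA Ser — identical.
Nonsynonymous differences: 2 → different protein.

no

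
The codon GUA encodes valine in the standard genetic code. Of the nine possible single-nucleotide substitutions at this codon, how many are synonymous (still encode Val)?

3

Position 1: none → 0 synonymous.
Position 2: none → 0 synonymous.
Position 3: GUU, GUC, GUG → 3 synonymous.
Total: 0 + 0 + 3 = 3.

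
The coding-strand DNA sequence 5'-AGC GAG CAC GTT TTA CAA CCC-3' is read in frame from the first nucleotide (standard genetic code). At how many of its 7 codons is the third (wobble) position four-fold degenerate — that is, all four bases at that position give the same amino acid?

Codon 1 AGC (Ser): third position 2-fold.
Codon 2 GAG (Glu): third position 2-fold.
Codon 3 CAC (His): third position 2-fold.
Codon 4 GTT (Val): third position 4-fold.
Codon 5 TTA (Leu): third position 2-fold.
Codon 6 CAA (Gln): third position 2-fold.
Codon 7 CCC (Pro): third position 4-fold.
Four-fold degenerate third positions: 2.

2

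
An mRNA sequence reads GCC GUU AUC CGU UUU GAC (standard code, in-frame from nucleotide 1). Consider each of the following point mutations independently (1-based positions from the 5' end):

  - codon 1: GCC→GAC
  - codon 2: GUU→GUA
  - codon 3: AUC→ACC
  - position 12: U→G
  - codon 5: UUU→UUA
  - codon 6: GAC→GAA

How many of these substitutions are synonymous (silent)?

Codon 1: GCC (Ala) → GAC (Asp) — missense.
Codon 2: GUU (Val) → GUA (Val) — synonymous.
Codon 3: AUC (Ile) → ACC (Thr) — missense.
Codon 4: CGU (Arg) → CGG (Arg) — synonymous.
Codon 5: UUU (Phe) → UUA (Leu) — missense.
Codon 6: GAC (Asp) → GAA (Glu) — missense.
Synonymous: 2 of 6.

2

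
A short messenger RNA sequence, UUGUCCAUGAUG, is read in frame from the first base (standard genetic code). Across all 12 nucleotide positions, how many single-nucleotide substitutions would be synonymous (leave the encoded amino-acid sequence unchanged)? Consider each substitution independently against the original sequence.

Codon 1 (UUG, Leu): 2 synonymous substitutions.
Codon 2 (UCC, Ser): 3 synonymous substitutions.
Codon 3 (AUG, Met): 0 synonymous substitutions.
Codon 4 (AUG, Met): 0 synonymous substitutions.
Total: 2 + 3 + 0 + 0 = 5.

5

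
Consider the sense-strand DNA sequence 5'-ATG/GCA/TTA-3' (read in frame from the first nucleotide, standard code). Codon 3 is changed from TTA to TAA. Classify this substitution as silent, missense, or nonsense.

nonsense

Position 8 falls in codon 3: TTA → Leu.
After the substitution the codon is TAA → Stop.
The new codon is a stop codon, so this is a nonsense mutation.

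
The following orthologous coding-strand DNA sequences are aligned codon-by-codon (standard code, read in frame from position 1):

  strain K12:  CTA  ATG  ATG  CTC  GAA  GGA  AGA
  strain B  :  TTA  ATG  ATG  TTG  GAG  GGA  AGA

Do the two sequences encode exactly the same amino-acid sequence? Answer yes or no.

yes

Codon 1: CTA Leu / TTA Leu — synonymous.
Codon 2: ATG Met / ATG Met — identical.
Codon 3: ATG Met / ATG Met — identical.
Codon 4: CTC Leu / TTG Leu — synonymous.
Codon 5: GAA Glu / GAG Glu — synonymous.
Codon 6: GGA Gly / GGA Gly — identical.
Codon 7: AGA Arg / AGA Arg — identical.
Nonsynonymous differences: 0 → same protein.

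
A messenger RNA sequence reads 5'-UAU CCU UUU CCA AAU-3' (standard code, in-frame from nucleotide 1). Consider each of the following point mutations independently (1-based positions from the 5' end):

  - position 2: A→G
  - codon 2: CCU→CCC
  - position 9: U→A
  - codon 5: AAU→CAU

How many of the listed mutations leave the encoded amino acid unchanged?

1

Codon 1: UAU (Tyr) → UGU (Cys) — missense.
Codon 2: CCU (Pro) → CCC (Pro) — synonymous.
Codon 3: UUU (Phe) → UUA (Leu) — missense.
Codon 5: AAU (Asn) → CAU (His) — missense.
Synonymous: 1 of 4.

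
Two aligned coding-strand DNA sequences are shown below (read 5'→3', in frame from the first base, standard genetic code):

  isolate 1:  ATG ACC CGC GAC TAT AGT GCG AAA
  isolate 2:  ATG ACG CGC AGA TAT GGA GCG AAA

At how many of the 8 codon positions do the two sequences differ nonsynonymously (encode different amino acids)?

2

Codon 1: ATG Met / ATG Met — identical.
Codon 2: ACC Thr / ACG Thr — synonymous.
Codon 3: CGC Arg / CGC Arg — identical.
Codon 4: GAC Asp / AGA Arg — nonsynonymous.
Codon 5: TAT Tyr / TAT Tyr — identical.
Codon 6: AGT Ser / GGA Gly — nonsynonymous.
Codon 7: GCG Ala / GCG Ala — identical.
Codon 8: AAA Lys / AAA Lys — identical.
Nonsynonymous differences: 2.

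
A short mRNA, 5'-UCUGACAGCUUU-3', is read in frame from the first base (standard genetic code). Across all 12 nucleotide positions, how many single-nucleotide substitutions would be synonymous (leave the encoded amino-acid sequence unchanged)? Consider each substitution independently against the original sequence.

6

Codon 1 (UCU, Ser): 3 synonymous substitutions.
Codon 2 (GAC, Asp): 1 synonymous substitution.
Codon 3 (AGC, Ser): 1 synonymous substitution.
Codon 4 (UUU, Phe): 1 synonymous substitution.
Total: 3 + 1 + 1 + 1 = 6.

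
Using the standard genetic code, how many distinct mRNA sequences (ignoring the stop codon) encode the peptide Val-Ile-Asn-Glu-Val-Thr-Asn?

Val: 4 codons.
Ile: 3 codons.
Asn: 2 codons.
Glu: 2 codons.
Val: 4 codons.
Thr: 4 codons.
Asn: 2 codons.
4 × 3 × 2 × 2 × 4 × 4 × 2 = 1536.

1536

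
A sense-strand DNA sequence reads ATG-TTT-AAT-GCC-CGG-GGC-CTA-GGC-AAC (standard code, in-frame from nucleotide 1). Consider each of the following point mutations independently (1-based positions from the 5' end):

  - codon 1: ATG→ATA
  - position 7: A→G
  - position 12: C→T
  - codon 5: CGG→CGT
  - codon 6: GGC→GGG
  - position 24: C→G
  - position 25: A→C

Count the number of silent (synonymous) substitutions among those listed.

4

Codon 1: ATG (Met) → ATA (Ile) — missense.
Codon 3: AAT (Asn) → GAT (Asp) — missense.
Codon 4: GCC (Ala) → GCT (Ala) — synonymous.
Codon 5: CGG (Arg) → CGT (Arg) — synonymous.
Codon 6: GGC (Gly) → GGG (Gly) — synonymous.
Codon 8: GGC (Gly) → GGG (Gly) — synonymous.
Codon 9: AAC (Asn) → CAC (His) — missense.
Synonymous: 4 of 7.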